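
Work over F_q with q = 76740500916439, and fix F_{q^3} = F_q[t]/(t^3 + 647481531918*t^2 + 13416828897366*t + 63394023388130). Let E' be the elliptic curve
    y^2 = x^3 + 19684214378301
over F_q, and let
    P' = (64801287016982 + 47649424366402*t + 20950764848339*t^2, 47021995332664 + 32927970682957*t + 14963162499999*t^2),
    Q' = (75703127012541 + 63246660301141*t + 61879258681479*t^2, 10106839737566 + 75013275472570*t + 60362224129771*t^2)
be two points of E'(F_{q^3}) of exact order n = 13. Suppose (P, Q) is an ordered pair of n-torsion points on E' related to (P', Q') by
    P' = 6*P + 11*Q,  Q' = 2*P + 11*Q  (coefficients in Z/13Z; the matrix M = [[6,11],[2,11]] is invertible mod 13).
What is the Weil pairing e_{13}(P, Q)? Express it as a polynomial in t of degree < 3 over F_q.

35183577564377 + 62702256131740*t + 42691832610620*t^2

The 13-Weil pairing on E[13] over F_{76740500916439} is alternating-bilinear: e_{13}(P',Q') = e_{13}(P,Q)^det(M).
det(M) mod 13 = 5; its inverse in (Z/13)^* is 8 (check: 5*8 mod 13 = 1).
4-bit Miller (1101) on E'/F_{76740500916439} with a'=0, b'=19684214378301: accumulate tangent/chord ratios at Q'+S and P'+S'.
So e_{13}(P',Q') = 47755195900432 + 36172925989992*t + 27951463581250*t^2.
e_{13}(P,Q) = (47755195900432 + 36172925989992*t + 27951463581250*t^2)^{8} = 35183577564377 + 62702256131740*t + 42691832610620*t^2.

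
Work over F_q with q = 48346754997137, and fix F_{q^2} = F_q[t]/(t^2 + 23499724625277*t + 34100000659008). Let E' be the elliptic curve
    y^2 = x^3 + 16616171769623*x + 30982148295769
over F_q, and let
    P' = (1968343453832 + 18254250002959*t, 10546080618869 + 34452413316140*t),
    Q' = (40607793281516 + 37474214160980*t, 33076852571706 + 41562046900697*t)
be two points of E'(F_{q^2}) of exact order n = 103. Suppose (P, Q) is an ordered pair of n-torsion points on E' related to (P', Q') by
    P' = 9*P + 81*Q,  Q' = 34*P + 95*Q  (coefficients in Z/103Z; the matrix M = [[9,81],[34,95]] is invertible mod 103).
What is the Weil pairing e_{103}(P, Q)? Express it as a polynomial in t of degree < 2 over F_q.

15616296783587 + 46286746379757*t

e_{103} is bilinear + alternating on E[103], so e_{103}(9*P + 81*Q, 34*P + 95*Q) = e_{103}(P,Q)^(9*95-81*34).
So e_{103}(P,Q) = e_{103}(P',Q')^{16}, since 58*16 = 1 mod 103.
Miller loop for e_{103} over F_{48346754997137^2}: bits of 103 = 1100111; 6 double steps + 4 add steps, l/v at each.
f_P(D_Q)/f_Q(D_P) = 21803086611656 + 34155474264812*t.
e_{103}(P,Q) = (21803086611656 + 34155474264812*t)^{16} = 15616296783587 + 46286746379757*t.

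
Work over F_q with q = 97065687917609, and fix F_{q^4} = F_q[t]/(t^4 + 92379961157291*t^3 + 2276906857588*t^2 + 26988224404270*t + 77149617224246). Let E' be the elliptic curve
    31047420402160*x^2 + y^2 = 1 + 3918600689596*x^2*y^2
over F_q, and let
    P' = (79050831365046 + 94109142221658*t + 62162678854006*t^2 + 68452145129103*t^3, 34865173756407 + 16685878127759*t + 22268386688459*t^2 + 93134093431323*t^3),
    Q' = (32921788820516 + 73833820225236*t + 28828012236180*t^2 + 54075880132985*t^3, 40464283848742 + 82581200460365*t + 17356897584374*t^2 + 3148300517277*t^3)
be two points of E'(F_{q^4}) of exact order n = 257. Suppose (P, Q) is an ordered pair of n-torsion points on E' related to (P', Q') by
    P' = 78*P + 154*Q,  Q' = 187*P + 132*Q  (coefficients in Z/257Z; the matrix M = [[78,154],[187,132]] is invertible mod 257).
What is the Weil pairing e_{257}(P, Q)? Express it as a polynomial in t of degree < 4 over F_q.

Since e_{257}(P,P)=e_{257}(Q,Q)=1 and e_{257}(Q,P)=e_{257}(P,Q)^{-1}, expanding e_{257}(78*P + 154*Q,187*P + 132*Q) leaves e(P,Q)^det(M).
det(M) mod 257 = 2; its inverse in (Z/257)^* is 129 (check: 2*129 mod 257 = 1).
Edwards a_E,d_E -> Montgomery A=93069159535594,B=47854574276756 -> Weierstrass 89280109061736,49695368184880 via alpha=38182899487829,beta=6782204928141.
9-bit Miller (100000001) on E'/F_{97065687917609} with a'=89280109061736, b'=49695368184880: accumulate tangent/chord ratios at Q'+S and P'+S'.
Result: e(P',Q') = 80854120922165 + 22663862427921*t + 13087052072360*t^2 + 6518789909453*t^3.
Raise to 129: e(P,Q) = 60001479809870 + 10554387027713*t + 49297079633997*t^2 + 89859832675412*t^3 in mu_{257}.

60001479809870 + 10554387027713*t + 49297079633997*t^2 + 89859832675412*t^3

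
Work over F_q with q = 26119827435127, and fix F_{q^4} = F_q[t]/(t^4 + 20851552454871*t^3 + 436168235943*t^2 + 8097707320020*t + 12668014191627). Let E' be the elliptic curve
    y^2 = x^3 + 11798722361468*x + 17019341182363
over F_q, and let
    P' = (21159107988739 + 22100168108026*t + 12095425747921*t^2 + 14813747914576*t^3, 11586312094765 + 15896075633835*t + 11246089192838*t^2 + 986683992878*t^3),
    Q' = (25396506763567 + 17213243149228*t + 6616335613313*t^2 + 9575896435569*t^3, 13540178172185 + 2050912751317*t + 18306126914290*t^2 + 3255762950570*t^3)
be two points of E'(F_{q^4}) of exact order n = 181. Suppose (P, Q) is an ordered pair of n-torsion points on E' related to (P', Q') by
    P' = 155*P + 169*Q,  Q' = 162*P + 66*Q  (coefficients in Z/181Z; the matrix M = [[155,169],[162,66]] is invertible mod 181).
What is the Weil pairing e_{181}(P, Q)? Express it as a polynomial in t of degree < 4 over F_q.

e_{181}(aP+bQ,cP+dQ) = e_{181}(P,Q)^(ad-bc); with (a,b,c,d)=(155,169,162,66) this gives the det-181 law.
155*66 - 169*162 = -17148; reduced mod 181: det = 47, inverse 104.
Run Miller on y^2=x^3+11798722361468*x+17019341182363 over F_{26119827435127}: ladder 10110101 (8 bits); e = f_P(D_Q)/f_Q(D_P).
e_{181}(P',Q') = 16394844089900 + 12496338833559*t + 13502603019326*t^2 + 2964255838312*t^3.
Finally e_{181}(P,Q) = 14947264611085 + 4808573165930*t + 5055116577866*t^2 + 9415470458683*t^3.

14947264611085 + 4808573165930*t + 5055116577866*t^2 + 9415470458683*t^3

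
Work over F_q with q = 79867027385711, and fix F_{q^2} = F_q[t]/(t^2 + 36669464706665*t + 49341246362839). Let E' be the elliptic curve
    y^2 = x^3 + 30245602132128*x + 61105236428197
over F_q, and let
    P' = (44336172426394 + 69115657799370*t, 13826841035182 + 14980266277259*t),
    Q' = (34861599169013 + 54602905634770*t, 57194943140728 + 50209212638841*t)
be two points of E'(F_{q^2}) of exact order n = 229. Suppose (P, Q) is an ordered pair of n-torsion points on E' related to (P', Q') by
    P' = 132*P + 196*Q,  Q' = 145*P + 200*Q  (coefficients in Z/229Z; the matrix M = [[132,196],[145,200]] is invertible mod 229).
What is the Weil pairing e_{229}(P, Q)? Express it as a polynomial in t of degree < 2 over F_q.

Since e_{229}(P,P)=e_{229}(Q,Q)=1 and e_{229}(Q,P)=e_{229}(P,Q)^{-1}, expanding e_{229}(132*P + 196*Q,145*P + 200*Q) leaves e(P,Q)^det(M).
So e_{229}(P,Q) = e_{229}(P',Q')^{162}, since 41*162 = 1 mod 229.
Miller loop for e_{229} over F_{79867027385711^2}: bits of 229 = 11100101; 7 double steps + 4 add steps, l/v at each.
So e_{229}(P',Q') = 1173164835699 + 52171995654363*t.
(1173164835699 + 52171995654363*t)^{162} mod (79867027385711,f) = 13842729003770 + 10360829746345*t.

13842729003770 + 10360829746345*t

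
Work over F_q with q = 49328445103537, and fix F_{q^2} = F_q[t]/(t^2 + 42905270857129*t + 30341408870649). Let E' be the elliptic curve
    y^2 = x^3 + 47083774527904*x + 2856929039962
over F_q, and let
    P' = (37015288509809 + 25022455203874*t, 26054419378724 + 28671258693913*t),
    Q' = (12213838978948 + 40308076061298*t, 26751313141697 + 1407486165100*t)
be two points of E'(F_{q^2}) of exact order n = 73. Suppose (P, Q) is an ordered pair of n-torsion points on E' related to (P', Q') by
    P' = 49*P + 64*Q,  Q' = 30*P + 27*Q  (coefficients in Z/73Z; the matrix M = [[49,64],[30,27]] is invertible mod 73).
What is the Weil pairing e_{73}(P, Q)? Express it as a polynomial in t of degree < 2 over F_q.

e_{73} is bilinear + alternating on E[73], so e_{73}(49*P + 64*Q, 30*P + 27*Q) = e_{73}(P,Q)^(49*27-64*30).
det M = 49*27 - 64*30 = -597 = 60 (mod 73); 60^{-1} = 28 (mod 73).
7-bit Miller (1001001) on E'/F_{49328445103537} with a'=47083774527904, b'=2856929039962: accumulate tangent/chord ratios at Q'+S and P'+S'.
Miller gives e_{73}(P',Q') = 47625952338954 + 41988562678801*t in F_{49328445103537^2}.
Raise to 28: e(P,Q) = 14722052251074 + 36452020069341*t in mu_{73}.

14722052251074 + 36452020069341*t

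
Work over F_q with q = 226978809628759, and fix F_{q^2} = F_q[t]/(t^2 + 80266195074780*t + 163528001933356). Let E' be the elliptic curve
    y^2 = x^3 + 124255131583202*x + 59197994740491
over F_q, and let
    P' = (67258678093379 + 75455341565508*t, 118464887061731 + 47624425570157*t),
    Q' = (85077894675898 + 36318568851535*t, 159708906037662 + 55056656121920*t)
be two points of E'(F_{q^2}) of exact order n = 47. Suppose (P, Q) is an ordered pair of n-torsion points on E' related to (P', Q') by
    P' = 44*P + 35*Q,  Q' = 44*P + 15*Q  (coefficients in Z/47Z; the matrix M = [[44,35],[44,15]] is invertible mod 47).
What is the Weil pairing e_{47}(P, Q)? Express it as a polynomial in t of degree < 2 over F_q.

e_{47}(aP+bQ,cP+dQ) = e_{47}(P,Q)^(ad-bc); with (a,b,c,d)=(44,35,44,15) this gives the det-47 law.
det(M) mod 47 = 13; its inverse in (Z/47)^* is 29 (check: 13*29 mod 47 = 1).
Build f_{47,P'} and f_{47,Q'} via the 6-bit ladder of 47=101111_2; evaluate at shifted divisors; quotient in F_{226978809628759^2}.
e_{47}(P',Q') = 49735853134472 + 98984163214156*t.
e_{47}(P,Q) = (49735853134472 + 98984163214156*t)^{29} = 92076090559388 + 110061768076180*t.

92076090559388 + 110061768076180*t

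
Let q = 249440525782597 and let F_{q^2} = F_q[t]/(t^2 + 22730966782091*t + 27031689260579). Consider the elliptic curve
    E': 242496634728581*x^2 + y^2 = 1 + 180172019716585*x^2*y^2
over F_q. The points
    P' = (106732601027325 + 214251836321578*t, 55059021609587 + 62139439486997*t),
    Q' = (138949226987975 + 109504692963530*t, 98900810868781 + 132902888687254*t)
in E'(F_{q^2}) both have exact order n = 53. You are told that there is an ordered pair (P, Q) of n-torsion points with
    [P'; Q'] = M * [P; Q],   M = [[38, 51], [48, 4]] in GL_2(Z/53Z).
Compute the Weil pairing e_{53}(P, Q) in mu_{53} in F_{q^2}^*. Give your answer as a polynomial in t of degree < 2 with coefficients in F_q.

Since e_{53}(P,P)=e_{53}(Q,Q)=1 and e_{53}(Q,P)=e_{53}(P,Q)^{-1}, expanding e_{53}(38*P + 51*Q,48*P + 4*Q) leaves e(P,Q)^det(M).
So e_{53}(P,Q) = e_{53}(P',Q')^{28}, since 36*28 = 1 mod 53.
Edwards a_E,d_E -> Montgomery A=105296771365769,B=57140194489833 -> Weierstrass 198482805704963,236666634652866 via alpha=70444775740861,beta=15581153752999.
Double-and-add over 110101: 6-1 doublings, 4-1 additions; each step l_{T,T}/v_{2T} or l_{T,P'}/v at Q'+S for random S.
Result: e(P',Q') = 215269137137221 + 189996859624665*t.
Finally e_{53}(P,Q) = 1552442770515 + 158119806759013*t.

1552442770515 + 158119806759013*t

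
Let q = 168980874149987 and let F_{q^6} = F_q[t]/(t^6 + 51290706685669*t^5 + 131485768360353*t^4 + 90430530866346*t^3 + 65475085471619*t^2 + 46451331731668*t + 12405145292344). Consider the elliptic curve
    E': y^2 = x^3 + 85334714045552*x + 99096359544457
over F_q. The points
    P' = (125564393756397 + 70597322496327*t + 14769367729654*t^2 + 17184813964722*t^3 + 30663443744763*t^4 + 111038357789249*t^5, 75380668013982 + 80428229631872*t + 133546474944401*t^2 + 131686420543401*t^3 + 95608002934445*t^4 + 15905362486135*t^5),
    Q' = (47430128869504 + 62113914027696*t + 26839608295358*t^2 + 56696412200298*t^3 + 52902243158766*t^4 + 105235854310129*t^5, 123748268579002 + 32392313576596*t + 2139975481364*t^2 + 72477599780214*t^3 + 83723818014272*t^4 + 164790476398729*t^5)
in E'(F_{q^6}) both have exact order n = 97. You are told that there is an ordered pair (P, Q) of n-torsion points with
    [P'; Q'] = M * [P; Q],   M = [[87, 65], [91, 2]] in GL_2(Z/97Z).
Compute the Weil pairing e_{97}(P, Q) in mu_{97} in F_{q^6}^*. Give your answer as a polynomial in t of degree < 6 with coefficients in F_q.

Under M = [[87,65],[91,2]] in GL_2(Z/97), e_{97}(P',Q') = e_{97}(P,Q)^(87*2-65*91 mod 97).
Hence e(P,Q) = e(P',Q')^{70} where 70 = 79^{-1} mod 97.
Miller loop for e_{97} over F_{168980874149987^6}: bits of 97 = 1100001; 6 double steps + 2 add steps, l/v at each.
e_{97}(P',Q') = 22830605019781 + 33132020109609*t + 55846553160817*t^2 + 104901115688196*t^3 + 100447825202375*t^4 + 9552253806636*t^5.
Hence e(P,Q) = 96467113698054 + 113964486036121*t + 68139012836016*t^2 + 145089779890949*t^3 + 147478571314372*t^4 + 31100527818111*t^5 in F_{168980874149987^6}^*.

96467113698054 + 113964486036121*t + 68139012836016*t^2 + 145089779890949*t^3 + 147478571314372*t^4 + 31100527818111*t^5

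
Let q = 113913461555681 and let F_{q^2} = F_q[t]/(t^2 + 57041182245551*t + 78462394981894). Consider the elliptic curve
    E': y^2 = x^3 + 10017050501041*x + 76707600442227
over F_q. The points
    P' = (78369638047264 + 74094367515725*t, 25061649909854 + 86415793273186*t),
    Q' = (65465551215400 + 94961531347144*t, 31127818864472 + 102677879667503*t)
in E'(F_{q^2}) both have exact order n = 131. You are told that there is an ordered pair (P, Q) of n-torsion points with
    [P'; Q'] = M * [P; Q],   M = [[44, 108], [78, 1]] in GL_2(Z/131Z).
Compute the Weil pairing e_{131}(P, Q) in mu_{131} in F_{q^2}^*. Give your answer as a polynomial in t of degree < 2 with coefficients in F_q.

Since e_{131}(P,P)=e_{131}(Q,Q)=1 and e_{131}(Q,P)=e_{131}(P,Q)^{-1}, expanding e_{131}(44*P + 108*Q,78*P + 1*Q) leaves e(P,Q)^det(M).
So e_{131}(P,Q) = e_{131}(P',Q')^{33}, since 4*33 = 1 mod 131.
Double-and-add over 10000011: 8-1 doublings, 3-1 additions; each step l_{T,T}/v_{2T} or l_{T,P'}/v at Q'+S for random S.
The quotient is 9280103658431 + 65662741087214*t.
Raise to 33: e(P,Q) = 65797262082405 + 108551653465533*t in mu_{131}.

65797262082405 + 108551653465533*t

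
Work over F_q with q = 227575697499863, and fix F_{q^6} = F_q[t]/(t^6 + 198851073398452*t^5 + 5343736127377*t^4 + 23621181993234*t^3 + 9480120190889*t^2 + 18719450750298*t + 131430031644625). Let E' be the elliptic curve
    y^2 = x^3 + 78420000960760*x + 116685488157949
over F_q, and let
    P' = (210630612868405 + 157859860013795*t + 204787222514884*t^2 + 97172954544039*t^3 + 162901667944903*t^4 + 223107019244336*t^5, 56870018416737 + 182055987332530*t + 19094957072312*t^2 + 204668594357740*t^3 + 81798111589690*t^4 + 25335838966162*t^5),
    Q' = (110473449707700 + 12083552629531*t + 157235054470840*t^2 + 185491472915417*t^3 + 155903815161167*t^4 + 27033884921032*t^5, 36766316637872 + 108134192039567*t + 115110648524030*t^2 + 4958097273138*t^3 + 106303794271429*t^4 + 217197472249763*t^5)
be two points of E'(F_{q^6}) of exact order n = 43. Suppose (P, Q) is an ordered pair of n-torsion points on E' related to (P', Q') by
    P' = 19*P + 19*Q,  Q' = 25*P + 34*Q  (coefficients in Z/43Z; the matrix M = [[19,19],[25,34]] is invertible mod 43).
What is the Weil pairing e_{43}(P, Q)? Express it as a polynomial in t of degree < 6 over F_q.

42948414914387 + 27181043805816*t + 57566864126070*t^2 + 54445888251198*t^3 + 151915546381954*t^4 + 94655516222232*t^5

e_{43} is bilinear + alternating on E[43], so e_{43}(19*P + 19*Q, 25*P + 34*Q) = e_{43}(P,Q)^(19*34-19*25).
So e_{43}(P,Q) = e_{43}(P',Q')^{42}, since 42*42 = 1 mod 43.
6-bit Miller (101011) on E'/F_{227575697499863} with a'=78420000960760, b'=116685488157949: accumulate tangent/chord ratios at Q'+S and P'+S'.
The quotient is 83920407991392 + 20411187265770*t + 36541713202120*t^2 + 194634412509589*t^3 + 209700524967549*t^4 + 27483220332649*t^5.
Hence e(P,Q) = 42948414914387 + 27181043805816*t + 57566864126070*t^2 + 54445888251198*t^3 + 151915546381954*t^4 + 94655516222232*t^5 in F_{227575697499863^6}^*.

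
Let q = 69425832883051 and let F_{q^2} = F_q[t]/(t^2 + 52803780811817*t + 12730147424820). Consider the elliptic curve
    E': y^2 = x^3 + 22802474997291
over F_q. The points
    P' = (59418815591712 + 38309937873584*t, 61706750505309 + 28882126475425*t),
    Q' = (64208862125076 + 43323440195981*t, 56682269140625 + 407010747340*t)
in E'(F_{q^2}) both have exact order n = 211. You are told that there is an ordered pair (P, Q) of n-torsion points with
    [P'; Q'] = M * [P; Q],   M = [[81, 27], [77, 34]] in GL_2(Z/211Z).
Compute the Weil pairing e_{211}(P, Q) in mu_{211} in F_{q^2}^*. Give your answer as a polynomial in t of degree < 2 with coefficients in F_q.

64829912129709 + 15243260468781*t

Under M = [[81,27],[77,34]] in GL_2(Z/211), e_{211}(P',Q') = e_{211}(P,Q)^(81*34-27*77 mod 211).
81*34 - 27*77 = 675; reduced mod 211: det = 42, inverse 206.
Miller loop for e_{211} over F_{69425832883051^2}: bits of 211 = 11010011; 7 double steps + 4 add steps, l/v at each.
e_{211}(P',Q') = 28616069337774 + 54879161270249*t.
Thus e_{211}(P,Q) = 64829912129709 + 15243260468781*t.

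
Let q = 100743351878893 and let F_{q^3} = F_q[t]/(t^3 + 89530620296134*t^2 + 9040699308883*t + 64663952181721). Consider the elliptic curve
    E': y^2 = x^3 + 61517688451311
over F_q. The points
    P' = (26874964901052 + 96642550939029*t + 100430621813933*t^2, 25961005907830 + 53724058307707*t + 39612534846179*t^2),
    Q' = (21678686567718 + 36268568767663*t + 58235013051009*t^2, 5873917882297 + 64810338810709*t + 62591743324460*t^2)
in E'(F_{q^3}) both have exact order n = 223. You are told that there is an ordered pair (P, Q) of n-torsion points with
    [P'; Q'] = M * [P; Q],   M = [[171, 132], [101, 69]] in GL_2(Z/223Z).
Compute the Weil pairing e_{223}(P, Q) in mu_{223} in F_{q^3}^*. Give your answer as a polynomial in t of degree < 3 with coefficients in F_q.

89978823589783 + 17481790911160*t + 97714289995987*t^2

Since e_{223}(P,P)=e_{223}(Q,Q)=1 and e_{223}(Q,P)=e_{223}(P,Q)^{-1}, expanding e_{223}(171*P + 132*Q,101*P + 69*Q) leaves e(P,Q)^det(M).
det(M) mod 223 = 28; its inverse in (Z/223)^* is 8 (check: 28*8 mod 223 = 1).
8-bit Miller (11011111) on E'/F_{100743351878893} with a'=0, b'=61517688451311: accumulate tangent/chord ratios at Q'+S and P'+S'.
Miller gives e_{223}(P',Q') = 64735926034554 + 36293764162654*t + 59115321725624*t^2 in F_{100743351878893^3}.
(64735926034554 + 36293764162654*t + 59115321725624*t^2)^{8} mod (100743351878893,f) = 89978823589783 + 17481790911160*t + 97714289995987*t^2.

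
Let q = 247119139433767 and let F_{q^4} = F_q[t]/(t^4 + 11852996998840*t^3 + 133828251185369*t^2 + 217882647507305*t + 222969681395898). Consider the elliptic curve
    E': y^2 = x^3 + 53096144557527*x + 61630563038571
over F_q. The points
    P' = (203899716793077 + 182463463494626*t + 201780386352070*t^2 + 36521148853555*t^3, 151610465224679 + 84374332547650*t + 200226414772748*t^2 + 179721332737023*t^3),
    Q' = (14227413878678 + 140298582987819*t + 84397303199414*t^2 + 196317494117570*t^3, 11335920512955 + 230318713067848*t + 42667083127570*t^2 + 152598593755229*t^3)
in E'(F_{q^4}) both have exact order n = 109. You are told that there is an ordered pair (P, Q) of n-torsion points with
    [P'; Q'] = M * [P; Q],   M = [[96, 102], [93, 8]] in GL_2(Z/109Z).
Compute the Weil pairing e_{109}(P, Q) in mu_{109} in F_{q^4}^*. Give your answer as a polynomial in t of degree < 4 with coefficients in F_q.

The 109-Weil pairing on E[109] over F_{247119139433767} is alternating-bilinear: e_{109}(P',Q') = e_{109}(P,Q)^det(M).
Hence e(P,Q) = e(P',Q')^{55} where 55 = 2^{-1} mod 109.
7-bit Miller (1101101) on E'/F_{247119139433767} with a'=53096144557527, b'=61630563038571: accumulate tangent/chord ratios at Q'+S and P'+S'.
The quotient is 199423152879991 + 93538900273429*t + 150914395305529*t^2 + 287935413264*t^3.
(199423152879991 + 93538900273429*t + 150914395305529*t^2 + 287935413264*t^3)^{55} mod (247119139433767,f) = 212648119682629 + 46320000805039*t + 223874224277796*t^2 + 110153871486002*t^3.

212648119682629 + 46320000805039*t + 223874224277796*t^2 + 110153871486002*t^3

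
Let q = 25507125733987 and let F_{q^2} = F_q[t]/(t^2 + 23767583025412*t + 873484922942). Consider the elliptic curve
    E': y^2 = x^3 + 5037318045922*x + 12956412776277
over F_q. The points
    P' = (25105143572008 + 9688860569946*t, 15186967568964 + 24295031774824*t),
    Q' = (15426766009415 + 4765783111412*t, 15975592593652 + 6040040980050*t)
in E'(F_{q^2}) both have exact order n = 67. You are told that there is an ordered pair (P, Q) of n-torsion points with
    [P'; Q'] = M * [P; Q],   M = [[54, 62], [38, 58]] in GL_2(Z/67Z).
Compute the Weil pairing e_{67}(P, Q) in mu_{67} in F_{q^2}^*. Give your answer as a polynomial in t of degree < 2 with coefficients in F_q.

e_{67}(aP+bQ,cP+dQ) = e_{67}(P,Q)^(ad-bc); with (a,b,c,d)=(54,62,38,58) this gives the det-67 law.
Inverting 39 mod 67: 55. Thus e_{67}(P,Q) = e(P',Q')^{55}.
Run Miller on y^2=x^3+5037318045922*x+12956412776277 over F_{25507125733987}: ladder 1000011 (7 bits); e = f_P(D_Q)/f_Q(D_P).
e_{67}(P',Q') = 16568391079329 + 25120240853888*t.
e_{67}(P,Q) = (16568391079329 + 25120240853888*t)^{55} = 22768511406518 + 2183609948537*t.

22768511406518 + 2183609948537*t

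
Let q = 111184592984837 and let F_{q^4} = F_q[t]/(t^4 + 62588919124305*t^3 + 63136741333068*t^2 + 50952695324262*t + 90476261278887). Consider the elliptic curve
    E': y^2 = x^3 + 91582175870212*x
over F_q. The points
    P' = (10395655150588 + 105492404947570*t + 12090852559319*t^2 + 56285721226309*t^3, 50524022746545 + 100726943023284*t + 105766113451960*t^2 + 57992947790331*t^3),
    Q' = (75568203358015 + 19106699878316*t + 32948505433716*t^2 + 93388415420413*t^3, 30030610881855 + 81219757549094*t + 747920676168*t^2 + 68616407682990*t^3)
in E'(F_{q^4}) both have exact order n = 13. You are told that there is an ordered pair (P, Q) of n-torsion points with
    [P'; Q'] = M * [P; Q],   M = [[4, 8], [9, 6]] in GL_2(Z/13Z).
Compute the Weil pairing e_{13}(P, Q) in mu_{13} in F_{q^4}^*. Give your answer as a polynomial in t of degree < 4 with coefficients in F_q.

20410648179627 + 33221586601773*t + 104291099576531*t^2 + 23360361513474*t^3

e_{13} is bilinear + alternating on E[13], so e_{13}(4*P + 8*Q, 9*P + 6*Q) = e_{13}(P,Q)^(4*6-8*9).
det M = 4*6 - 8*9 = -48 = 4 (mod 13); 4^{-1} = 10 (mod 13).
Double-and-add over 1101: 4-1 doublings, 3-1 additions; each step l_{T,T}/v_{2T} or l_{T,P'}/v at Q'+S for random S.
The quotient is 54448628877894 + 45689666386533*t + 85010165265121*t^2 + 85840215036181*t^3.
e_{13}(P,Q) = (54448628877894 + 45689666386533*t + 85010165265121*t^2 + 85840215036181*t^3)^{10} = 20410648179627 + 33221586601773*t + 104291099576531*t^2 + 23360361513474*t^3.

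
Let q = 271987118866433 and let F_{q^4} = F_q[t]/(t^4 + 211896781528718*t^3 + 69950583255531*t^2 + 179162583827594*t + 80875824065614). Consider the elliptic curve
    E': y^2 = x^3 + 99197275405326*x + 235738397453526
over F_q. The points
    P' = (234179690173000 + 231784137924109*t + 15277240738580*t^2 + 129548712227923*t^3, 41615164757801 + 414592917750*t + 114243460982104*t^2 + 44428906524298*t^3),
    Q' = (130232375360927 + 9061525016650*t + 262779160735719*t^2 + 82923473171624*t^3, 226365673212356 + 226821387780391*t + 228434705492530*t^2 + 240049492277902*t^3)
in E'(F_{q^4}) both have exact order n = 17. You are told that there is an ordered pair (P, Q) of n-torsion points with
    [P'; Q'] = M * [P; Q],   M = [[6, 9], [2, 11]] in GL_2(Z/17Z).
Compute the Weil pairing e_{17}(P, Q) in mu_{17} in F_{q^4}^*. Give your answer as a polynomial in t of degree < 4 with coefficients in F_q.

246034615673198 + 18902755958805*t + 223788750995072*t^2 + 238386185089627*t^3

Since e_{17}(P,P)=e_{17}(Q,Q)=1 and e_{17}(Q,P)=e_{17}(P,Q)^{-1}, expanding e_{17}(6*P + 9*Q,2*P + 11*Q) leaves e(P,Q)^det(M).
det M = 6*11 - 9*2 = 48 = 14 (mod 17); 14^{-1} = 11 (mod 17).
Double-and-add over 10001: 5-1 doublings, 2-1 additions; each step l_{T,T}/v_{2T} or l_{T,P'}/v at Q'+S for random S.
Result: e(P',Q') = 255354926725313 + 25920698422675*t + 82306252088067*t^2 + 235628050786031*t^3.
Finally e_{17}(P,Q) = 246034615673198 + 18902755958805*t + 223788750995072*t^2 + 238386185089627*t^3.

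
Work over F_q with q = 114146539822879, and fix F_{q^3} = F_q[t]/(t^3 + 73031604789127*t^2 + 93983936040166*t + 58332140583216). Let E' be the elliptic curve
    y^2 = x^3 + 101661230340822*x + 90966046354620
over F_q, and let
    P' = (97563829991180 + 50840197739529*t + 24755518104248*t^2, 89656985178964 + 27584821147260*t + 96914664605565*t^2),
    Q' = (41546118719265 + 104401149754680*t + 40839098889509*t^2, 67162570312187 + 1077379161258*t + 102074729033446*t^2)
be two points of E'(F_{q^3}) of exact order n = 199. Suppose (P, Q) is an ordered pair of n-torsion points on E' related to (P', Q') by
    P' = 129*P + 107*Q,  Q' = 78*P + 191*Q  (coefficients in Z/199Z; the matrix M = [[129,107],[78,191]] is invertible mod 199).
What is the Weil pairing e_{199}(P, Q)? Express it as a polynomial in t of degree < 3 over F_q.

112253322509486 + 23714452794498*t + 105423175933883*t^2

Under M = [[129,107],[78,191]] in GL_2(Z/199), e_{199}(P',Q') = e_{199}(P,Q)^(129*191-107*78 mod 199).
det(M) mod 199 = 174; its inverse in (Z/199)^* is 191 (check: 174*191 mod 199 = 1).
Run Miller on y^2=x^3+101661230340822*x+90966046354620 over F_{114146539822879}: ladder 11000111 (8 bits); e = f_P(D_Q)/f_Q(D_P).
Result: e(P',Q') = 110278393307087 + 21775780186052*t + 103318114078374*t^2.
(110278393307087 + 21775780186052*t + 103318114078374*t^2)^{191} mod (114146539822879,f) = 112253322509486 + 23714452794498*t + 105423175933883*t^2.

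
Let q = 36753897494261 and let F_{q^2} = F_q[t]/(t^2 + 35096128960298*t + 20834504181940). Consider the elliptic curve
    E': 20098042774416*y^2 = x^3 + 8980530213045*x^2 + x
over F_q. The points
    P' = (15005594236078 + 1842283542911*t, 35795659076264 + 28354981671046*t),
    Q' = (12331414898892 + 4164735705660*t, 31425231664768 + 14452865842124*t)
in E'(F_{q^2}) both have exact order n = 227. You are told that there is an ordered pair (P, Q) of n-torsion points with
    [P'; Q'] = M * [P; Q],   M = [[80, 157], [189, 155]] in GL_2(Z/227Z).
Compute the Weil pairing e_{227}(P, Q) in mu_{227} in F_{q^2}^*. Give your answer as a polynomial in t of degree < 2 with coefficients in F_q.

6128708429652 + 14555632842871*t

e_{227} is bilinear + alternating on E[227], so e_{227}(80*P + 157*Q, 189*P + 155*Q) = e_{227}(P,Q)^(80*155-157*189).
Hence e(P,Q) = e(P',Q')^{54} where 54 = 206^{-1} mod 227.
(x,y)|->(9367132353446x+32721155536080,9367132353446y) sends E' to y^2=x^3+26904056984580*x+31778601676666.
Double-and-add over 11100011: 8-1 doublings, 5-1 additions; each step l_{T,T}/v_{2T} or l_{T,P'}/v at Q'+S for random S.
So e_{227}(P',Q') = 16675953741586 + 35530632963804*t.
Thus e_{227}(P,Q) = 6128708429652 + 14555632842871*t.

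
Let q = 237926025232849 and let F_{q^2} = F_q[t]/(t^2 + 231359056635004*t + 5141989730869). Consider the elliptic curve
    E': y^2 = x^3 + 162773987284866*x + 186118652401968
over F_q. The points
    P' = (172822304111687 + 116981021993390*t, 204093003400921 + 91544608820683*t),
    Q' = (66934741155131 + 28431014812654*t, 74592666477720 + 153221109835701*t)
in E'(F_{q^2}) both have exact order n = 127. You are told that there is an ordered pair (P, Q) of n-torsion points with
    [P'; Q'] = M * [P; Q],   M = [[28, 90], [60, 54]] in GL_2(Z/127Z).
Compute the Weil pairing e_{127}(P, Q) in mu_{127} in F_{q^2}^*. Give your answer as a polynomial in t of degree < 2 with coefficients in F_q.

Alternating bilinearity on E[127] (values in mu_{127} in F_{237926025232849^2}) gives e(P',Q') = e(P,Q)^det(M).
28*54 - 90*60 = -3888; reduced mod 127: det = 49, inverse 70.
7-bit Miller (1111111) on E'/F_{237926025232849} with a'=162773987284866, b'=186118652401968: accumulate tangent/chord ratios at Q'+S and P'+S'.
Result: e(P',Q') = 43757223350610 + 104606931936577*t.
Finally e_{127}(P,Q) = 189360660324747 + 17885512448710*t.

189360660324747 + 17885512448710*t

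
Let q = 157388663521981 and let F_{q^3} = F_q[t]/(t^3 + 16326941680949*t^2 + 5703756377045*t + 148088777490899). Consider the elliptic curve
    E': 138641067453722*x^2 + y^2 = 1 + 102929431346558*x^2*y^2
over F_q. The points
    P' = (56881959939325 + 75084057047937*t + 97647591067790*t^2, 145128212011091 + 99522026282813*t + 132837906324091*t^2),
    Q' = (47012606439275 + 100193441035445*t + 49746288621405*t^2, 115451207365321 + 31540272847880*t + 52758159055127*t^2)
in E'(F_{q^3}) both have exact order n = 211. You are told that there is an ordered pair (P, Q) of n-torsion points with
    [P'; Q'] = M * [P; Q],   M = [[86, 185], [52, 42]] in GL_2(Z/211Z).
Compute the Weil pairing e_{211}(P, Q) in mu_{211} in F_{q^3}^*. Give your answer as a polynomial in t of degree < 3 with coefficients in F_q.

The 211-Weil pairing on E[211] over F_{157388663521981} is alternating-bilinear: e_{211}(P',Q') = e_{211}(P,Q)^det(M).
Inverting 111 mod 211: 192. Thus e_{211}(P,Q) = e(P',Q')^{192}.
Edwards a_E,d_E -> Montgomery A=119851527133043,B=1825615954696 -> Weierstrass 119504396543532,155683643445578 via alpha=92724637640707,beta=8927909026791.
Miller loop for e_{211} over F_{157388663521981^3}: bits of 211 = 11010011; 7 double steps + 4 add steps, l/v at each.
Miller gives e_{211}(P',Q') = 90595280933478 + 53070522799419*t + 69403475017596*t^2 in F_{157388663521981^3}.
Hence e(P,Q) = 76738556304563 + 79768094460718*t + 72381515090543*t^2 in F_{157388663521981^3}^*.

76738556304563 + 79768094460718*t + 72381515090543*t^2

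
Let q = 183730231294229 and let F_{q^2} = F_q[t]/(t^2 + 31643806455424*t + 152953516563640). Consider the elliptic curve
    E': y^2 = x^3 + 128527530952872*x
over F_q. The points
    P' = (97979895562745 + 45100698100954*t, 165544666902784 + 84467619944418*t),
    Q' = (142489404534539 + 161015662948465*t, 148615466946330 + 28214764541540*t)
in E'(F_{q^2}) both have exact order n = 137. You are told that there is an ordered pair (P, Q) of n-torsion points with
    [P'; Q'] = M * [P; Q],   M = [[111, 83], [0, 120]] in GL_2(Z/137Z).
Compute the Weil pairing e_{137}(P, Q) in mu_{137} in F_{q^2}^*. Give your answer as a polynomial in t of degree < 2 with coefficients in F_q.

The 137-Weil pairing on E[137] over F_{183730231294229} is alternating-bilinear: e_{137}(P',Q') = e_{137}(P,Q)^det(M).
Hence e(P,Q) = e(P',Q')^{84} where 84 = 31^{-1} mod 137.
Build f_{137,P'} and f_{137,Q'} via the 8-bit ladder of 137=10001001_2; evaluate at shifted divisors; quotient in F_{183730231294229^2}.
e_{137}(P',Q') = 83198930110664 + 112142699284845*t.
Finally e_{137}(P,Q) = 157432099489922 + 33594373634563*t.

157432099489922 + 33594373634563*t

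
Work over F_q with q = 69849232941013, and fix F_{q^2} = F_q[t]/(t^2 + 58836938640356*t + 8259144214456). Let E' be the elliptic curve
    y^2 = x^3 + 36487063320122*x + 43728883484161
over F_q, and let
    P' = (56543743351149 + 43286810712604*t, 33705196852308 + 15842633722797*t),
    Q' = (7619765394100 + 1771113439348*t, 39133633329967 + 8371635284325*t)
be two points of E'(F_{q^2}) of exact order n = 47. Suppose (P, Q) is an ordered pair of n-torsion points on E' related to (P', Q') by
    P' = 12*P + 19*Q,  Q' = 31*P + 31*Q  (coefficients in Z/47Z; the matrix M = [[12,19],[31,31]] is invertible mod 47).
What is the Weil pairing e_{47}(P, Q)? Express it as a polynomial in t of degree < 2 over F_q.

Alternating bilinearity on E[47] (values in mu_{47} in F_{69849232941013^2}) gives e(P',Q') = e(P,Q)^det(M).
Inverting 18 mod 47: 34. Thus e_{47}(P,Q) = e(P',Q')^{34}.
Miller loop for e_{47} over F_{69849232941013^2}: bits of 47 = 101111; 5 double steps + 4 add steps, l/v at each.
So e_{47}(P',Q') = 42591389214636 + 325817642475*t.
(42591389214636 + 325817642475*t)^{34} mod (69849232941013,f) = 5386704758886 + 18765768494450*t.

5386704758886 + 18765768494450*t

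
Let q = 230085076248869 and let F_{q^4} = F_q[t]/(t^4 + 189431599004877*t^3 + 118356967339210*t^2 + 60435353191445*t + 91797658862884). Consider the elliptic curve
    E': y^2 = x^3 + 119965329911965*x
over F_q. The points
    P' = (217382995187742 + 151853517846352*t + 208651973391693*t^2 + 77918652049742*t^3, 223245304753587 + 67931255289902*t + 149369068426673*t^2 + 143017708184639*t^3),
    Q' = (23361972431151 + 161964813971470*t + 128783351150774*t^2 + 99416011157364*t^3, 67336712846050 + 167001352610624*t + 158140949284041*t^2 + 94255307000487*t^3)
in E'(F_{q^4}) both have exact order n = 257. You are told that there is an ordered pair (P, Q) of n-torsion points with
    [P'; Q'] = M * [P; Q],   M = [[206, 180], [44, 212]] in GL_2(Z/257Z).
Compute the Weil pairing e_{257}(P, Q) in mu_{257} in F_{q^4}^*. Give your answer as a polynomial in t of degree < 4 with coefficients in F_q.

102476676005568 + 20501524541334*t + 211955869267799*t^2 + 150637674598671*t^3

e_{257} is bilinear + alternating on E[257], so e_{257}(206*P + 180*Q, 44*P + 212*Q) = e_{257}(P,Q)^(206*212-180*44).
206*212 - 180*44 = 35752; reduced mod 257: det = 29, inverse 195.
Double-and-add over 100000001: 9-1 doublings, 2-1 additions; each step l_{T,T}/v_{2T} or l_{T,P'}/v at Q'+S for random S.
Result: e(P',Q') = 132137127787928 + 199761888581006*t + 188443947560315*t^2 + 175901963036356*t^3.
Finally e_{257}(P,Q) = 102476676005568 + 20501524541334*t + 211955869267799*t^2 + 150637674598671*t^3.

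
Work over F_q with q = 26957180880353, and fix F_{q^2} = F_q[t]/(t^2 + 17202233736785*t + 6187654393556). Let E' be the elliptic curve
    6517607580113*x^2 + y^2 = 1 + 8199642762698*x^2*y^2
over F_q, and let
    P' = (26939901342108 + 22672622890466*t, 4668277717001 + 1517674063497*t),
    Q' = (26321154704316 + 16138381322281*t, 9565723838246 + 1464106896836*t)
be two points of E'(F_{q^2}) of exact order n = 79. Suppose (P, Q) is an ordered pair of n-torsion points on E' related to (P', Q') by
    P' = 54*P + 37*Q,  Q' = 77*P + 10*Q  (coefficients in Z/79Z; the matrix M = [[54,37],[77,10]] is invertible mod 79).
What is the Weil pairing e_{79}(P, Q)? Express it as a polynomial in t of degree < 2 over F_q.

Alternating bilinearity on E[79] (values in mu_{79} in F_{26957180880353^2}) gives e(P',Q') = e(P,Q)^det(M).
54*10 - 37*77 = -2309; reduced mod 79: det = 61, inverse 57.
Edwards a_E,d_E -> Montgomery A=25572817902941,B=8136559195597 -> Weierstrass 17570004771012,26589008574705 via alpha=6945738537194,beta=6318786424442.
7-bit Miller (1001111) on E'/F_{26957180880353} with a'=17570004771012, b'=26589008574705: accumulate tangent/chord ratios at Q'+S and P'+S'.
e_{79}(P',Q') = 26488788235369 + 19479528124427*t.
Raise to 57: e(P,Q) = 13005584265370 + 12956627135663*t in mu_{79}.

13005584265370 + 12956627135663*t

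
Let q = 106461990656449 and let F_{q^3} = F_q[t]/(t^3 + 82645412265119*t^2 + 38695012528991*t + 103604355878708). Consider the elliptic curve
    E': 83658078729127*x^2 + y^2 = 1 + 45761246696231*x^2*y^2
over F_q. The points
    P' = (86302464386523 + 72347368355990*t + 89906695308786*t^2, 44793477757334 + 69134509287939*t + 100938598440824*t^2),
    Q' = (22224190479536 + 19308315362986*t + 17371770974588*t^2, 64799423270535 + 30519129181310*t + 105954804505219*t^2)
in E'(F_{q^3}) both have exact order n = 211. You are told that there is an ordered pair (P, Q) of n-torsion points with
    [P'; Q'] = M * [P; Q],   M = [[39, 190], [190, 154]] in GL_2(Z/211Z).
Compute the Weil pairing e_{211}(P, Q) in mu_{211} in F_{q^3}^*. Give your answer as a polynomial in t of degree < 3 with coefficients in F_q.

The 211-Weil pairing on E[211] over F_{106461990656449} is alternating-bilinear: e_{211}(P',Q') = e_{211}(P,Q)^det(M).
det(M) mod 211 = 79; its inverse in (Z/211)^* is 203 (check: 79*203 mod 211 = 1).
Map (x,y)_Ed via u=(1+y)/(1-y), v=(1+y)/((1-y)x) to Montgomery A=51931442115694,B=42053413591604; then to (a',b')=(53937822380533,97751128096716).
Build f_{211,P'} and f_{211,Q'} via the 8-bit ladder of 211=11010011_2; evaluate at shifted divisors; quotient in F_{106461990656449^3}.
The quotient is 40479078373697 + 23922752446375*t + 30719259491497*t^2.
Thus e_{211}(P,Q) = 80080677604259 + 78745237286246*t + 105782388840726*t^2.

80080677604259 + 78745237286246*t + 105782388840726*t^2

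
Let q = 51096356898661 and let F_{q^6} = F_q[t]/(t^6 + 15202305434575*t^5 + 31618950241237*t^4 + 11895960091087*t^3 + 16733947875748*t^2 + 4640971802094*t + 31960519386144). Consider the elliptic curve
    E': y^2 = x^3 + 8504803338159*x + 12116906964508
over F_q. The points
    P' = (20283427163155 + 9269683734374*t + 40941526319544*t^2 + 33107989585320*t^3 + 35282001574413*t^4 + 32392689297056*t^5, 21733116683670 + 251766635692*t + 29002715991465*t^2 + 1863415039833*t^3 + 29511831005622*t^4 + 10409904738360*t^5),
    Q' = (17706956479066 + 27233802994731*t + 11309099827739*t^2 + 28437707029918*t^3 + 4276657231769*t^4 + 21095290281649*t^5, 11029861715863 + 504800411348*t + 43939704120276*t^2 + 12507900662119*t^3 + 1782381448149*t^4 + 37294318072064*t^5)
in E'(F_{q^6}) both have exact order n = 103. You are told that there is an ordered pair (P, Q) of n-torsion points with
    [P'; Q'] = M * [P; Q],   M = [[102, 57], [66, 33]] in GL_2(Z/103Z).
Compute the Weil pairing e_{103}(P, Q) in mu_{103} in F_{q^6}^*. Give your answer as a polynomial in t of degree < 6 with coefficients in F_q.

10433242159851 + 33417971723624*t + 34941679352904*t^2 + 26092789216472*t^3 + 20261133668844*t^4 + 33116429627022*t^5

e_{103} is bilinear + alternating on E[103], so e_{103}(102*P + 57*Q, 66*P + 33*Q) = e_{103}(P,Q)^(102*33-57*66).
det(M) mod 103 = 16; its inverse in (Z/103)^* is 58 (check: 16*58 mod 103 = 1).
Miller loop for e_{103} over F_{51096356898661^6}: bits of 103 = 1100111; 6 double steps + 4 add steps, l/v at each.
So e_{103}(P',Q') = 31442466053938 + 29481980108497*t + 49123093447663*t^2 + 10961654281986*t^3 + 4018594334610*t^4 + 5949031231417*t^5.
Thus e_{103}(P,Q) = 10433242159851 + 33417971723624*t + 34941679352904*t^2 + 26092789216472*t^3 + 20261133668844*t^4 + 33116429627022*t^5.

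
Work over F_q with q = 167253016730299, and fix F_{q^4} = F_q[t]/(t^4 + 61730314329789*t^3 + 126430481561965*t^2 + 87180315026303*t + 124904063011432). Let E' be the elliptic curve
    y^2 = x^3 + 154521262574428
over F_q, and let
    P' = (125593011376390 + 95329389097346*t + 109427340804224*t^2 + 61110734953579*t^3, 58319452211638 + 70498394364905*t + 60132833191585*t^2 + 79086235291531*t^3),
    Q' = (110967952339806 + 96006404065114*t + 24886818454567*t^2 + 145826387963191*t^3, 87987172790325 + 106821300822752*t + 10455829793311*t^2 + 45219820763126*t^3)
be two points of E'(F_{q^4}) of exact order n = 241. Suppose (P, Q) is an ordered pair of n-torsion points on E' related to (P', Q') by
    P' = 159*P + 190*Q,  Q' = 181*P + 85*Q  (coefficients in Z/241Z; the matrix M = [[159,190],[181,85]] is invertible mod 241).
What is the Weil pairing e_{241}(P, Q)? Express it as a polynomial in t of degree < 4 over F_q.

Since e_{241}(P,P)=e_{241}(Q,Q)=1 and e_{241}(Q,P)=e_{241}(P,Q)^{-1}, expanding e_{241}(159*P + 190*Q,181*P + 85*Q) leaves e(P,Q)^det(M).
Hence e(P,Q) = e(P',Q')^{186} where 186 = 92^{-1} mod 241.
Build f_{241,P'} and f_{241,Q'} via the 8-bit ladder of 241=11110001_2; evaluate at shifted divisors; quotient in F_{167253016730299^4}.
Result: e(P',Q') = 11345089481346 + 27049821902934*t + 152788719577349*t^2 + 84299714122579*t^3.
(11345089481346 + 27049821902934*t + 152788719577349*t^2 + 84299714122579*t^3)^{186} mod (167253016730299,f) = 99914568364915 + 116040205215128*t + 110487742077749*t^2 + 111104886917254*t^3.

99914568364915 + 116040205215128*t + 110487742077749*t^2 + 111104886917254*t^3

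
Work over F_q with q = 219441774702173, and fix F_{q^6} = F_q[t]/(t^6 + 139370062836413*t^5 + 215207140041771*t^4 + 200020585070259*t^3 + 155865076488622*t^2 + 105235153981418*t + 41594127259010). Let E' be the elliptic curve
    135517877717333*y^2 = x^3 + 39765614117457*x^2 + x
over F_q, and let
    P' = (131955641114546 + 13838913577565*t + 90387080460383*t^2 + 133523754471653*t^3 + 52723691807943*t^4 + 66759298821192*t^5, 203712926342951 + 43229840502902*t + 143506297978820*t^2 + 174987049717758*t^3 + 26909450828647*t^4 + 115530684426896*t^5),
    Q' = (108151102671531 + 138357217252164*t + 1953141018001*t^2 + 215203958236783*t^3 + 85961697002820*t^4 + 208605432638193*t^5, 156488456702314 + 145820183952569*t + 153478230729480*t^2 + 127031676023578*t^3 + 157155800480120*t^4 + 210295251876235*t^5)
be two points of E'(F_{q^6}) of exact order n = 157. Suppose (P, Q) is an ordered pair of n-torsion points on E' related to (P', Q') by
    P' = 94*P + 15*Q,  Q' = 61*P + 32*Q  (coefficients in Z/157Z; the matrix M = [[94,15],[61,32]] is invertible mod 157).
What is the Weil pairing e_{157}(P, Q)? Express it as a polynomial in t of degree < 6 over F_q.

e_{157} is bilinear + alternating on E[157], so e_{157}(94*P + 15*Q, 61*P + 32*Q) = e_{157}(P,Q)^(94*32-15*61).
Inverting 52 mod 157: 154. Thus e_{157}(P,Q) = e(P',Q')^{154}.
Undo Montgomery via alpha=208646163826252, beta=64414831858259: (a',b')=(144511120311329,19629894684601) over F_{219441774702173}.
Double-and-add over 10011101: 8-1 doublings, 5-1 additions; each step l_{T,T}/v_{2T} or l_{T,P'}/v at Q'+S for random S.
Result: e(P',Q') = 159311830815762 + 184965951377580*t + 4645293467923*t^2 + 162828671449646*t^3 + 124210014450640*t^4 + 145895134862443*t^5.
Raise to 154: e(P,Q) = 19075699898495 + 42690711035766*t + 95132485754956*t^2 + 43815965871865*t^3 + 30949964945837*t^4 + 147692061922286*t^5 in mu_{157}.

19075699898495 + 42690711035766*t + 95132485754956*t^2 + 43815965871865*t^3 + 30949964945837*t^4 + 147692061922286*t^5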